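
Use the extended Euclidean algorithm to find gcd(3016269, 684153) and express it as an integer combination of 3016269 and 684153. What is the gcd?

Euclidean algorithm:
3016269 = 4·684153 + 279657
684153 = 2·279657 + 124839
279657 = 2·124839 + 29979
124839 = 4·29979 + 4923
29979 = 6·4923 + 441
4923 = 11·441 + 72
441 = 6·72 + 9
72 = 8·9 + 0
gcd(3016269, 684153) = 9.
Express as a combination:
9 = 441 − 6·72
9 = −6·4923 + 67·441
9 = 67·29979 − 408·4923
9 = −408·124839 + 1699·29979
9 = 1699·279657 − 3806·124839
9 = −3806·684153 + 9311·279657
9 = 9311·3016269 − 41050·684153
So 9 = (9311)·3016269 + (-41050)·684153.

9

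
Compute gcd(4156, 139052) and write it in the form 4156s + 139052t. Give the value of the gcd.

Euclidean algorithm:
139052 = 33×4156 + 1904
4156 = 2×1904 + 348
1904 = 5×348 + 164
348 = 2×164 + 20
164 = 8×20 + 4
20 = 5×4 + 0
gcd(4156, 139052) = 4.
Back-substituting:
4 = 164 − 8·20
4 = −8·348 + 17·164
4 = 17·1904 − 93·348
4 = −93·4156 + 203·1904
4 = 203·139052 − 6792·4156
So 4 = (203)·139052 + (-6792)·4156.

4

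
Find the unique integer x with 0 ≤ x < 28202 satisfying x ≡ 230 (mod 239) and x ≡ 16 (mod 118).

Write x = 230 + 239·k. Then 239·k ≡ 16 − 230 ≡ 22 (mod 118).
Need 239⁻¹ mod 118. Extended Euclid on (118, 3):
118 = 39·3 + 1
3 = 3·1 + 0
Back-substitute:
1 = 118 − 39·3
239⁻¹ ≡ 79 (mod 118), so k ≡ 79·22 ≡ 86 (mod 118).
x = 230 + 239·86 = 20784.

20784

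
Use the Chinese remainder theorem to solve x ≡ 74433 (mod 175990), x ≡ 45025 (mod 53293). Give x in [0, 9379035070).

Write x = 74433 + 175990·k. Then 175990·k ≡ 45025 − 74433 ≡ 23885 (mod 53293).
Need 175990⁻¹ mod 53293. Extended Euclid on (53293, 16111):
53293 = 3·16111 + 4960
16111 = 3·4960 + 1231
4960 = 4·1231 + 36
1231 = 34·36 + 7
36 = 5·7 + 1
7 = 7·1 + 0
Back-substitute:
1 = 36 − 5·7
1 = −5·1231 + 171·36
1 = 171·4960 − 689·1231
1 = −689·16111 + 2238·4960
1 = 2238·53293 − 7403·16111
175990⁻¹ ≡ 45890 (mod 53293), so k ≡ 45890·23885 ≡ 5519 (mod 53293).
x = 74433 + 175990·5519 = 971363243.

971363243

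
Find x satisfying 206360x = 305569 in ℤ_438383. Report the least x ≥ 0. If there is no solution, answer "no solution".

First find gcd(206360, 438383):
438383 = 2·206360 + 25663
206360 = 8·25663 + 1056
25663 = 24·1056 + 319
1056 = 3·319 + 99
319 = 3·99 + 22
99 = 4·22 + 11
22 = 2·11 + 0
gcd = 11 and 11 | 305569, so solutions exist. Divide through by 11: 18760x ≡ 27779 (mod 39853).
Now find 18760⁻¹ mod 39853:
39853 = 2·18760 + 2333
18760 = 8·2333 + 96
2333 = 24·96 + 29
96 = 3·29 + 9
29 = 3·9 + 2
9 = 4·2 + 1
2 = 2·1 + 0
Back-substitute:
1 = 9 − 4·2
1 = −4·29 + 13·9
1 = 13·96 − 43·29
1 = −43·2333 + 1045·96
1 = 1045·18760 − 8403·2333
1 = −8403·39853 + 17851·18760
So 18760⁻¹ ≡ 17851 (mod 39853).
Then x ≡ 17851·27779 ≡ 31903 (mod 39853); the smallest non-negative solution is x = 31903.

31903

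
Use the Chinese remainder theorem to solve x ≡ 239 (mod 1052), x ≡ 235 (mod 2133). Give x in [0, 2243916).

1083799

Write x = 239 + 1052·k. Then 1052·k ≡ 235 − 239 ≡ 2129 (mod 2133).
Need 1052⁻¹ mod 2133. Extended Euclid on (2133, 1052):
2133 = 2*1052 + 29
1052 = 36*29 + 8
29 = 3*8 + 5
8 = 1*5 + 3
5 = 1*3 + 2
3 = 1*2 + 1
2 = 2*1 + 0
Back-substitute:
1 = 3 − 2
1 = −5 + 2·3
1 = 2·8 − 3·5
1 = −3·29 + 11·8
1 = 11·1052 − 399·29
1 = −399·2133 + 809·1052
1052⁻¹ ≡ 809 (mod 2133), so k ≡ 809·2129 ≡ 1030 (mod 2133).
x = 239 + 1052·1030 = 1083799.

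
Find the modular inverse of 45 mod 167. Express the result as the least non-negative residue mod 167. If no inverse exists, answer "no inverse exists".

Run Euclid on (167, 45):
167 = 3·45 + 32
45 = 1·32 + 13
32 = 2·13 + 6
13 = 2·6 + 1
6 = 6·1 + 0
gcd = 1, so the inverse exists. Back-substitute:
1 = 13 − 2·6
1 = −2·32 + 5·13
1 = 5·45 − 7·32
1 = −7·167 + 26·45
So 45·26 ≡ 1 (mod 167).

26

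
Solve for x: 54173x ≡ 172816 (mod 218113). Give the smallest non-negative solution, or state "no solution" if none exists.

281

First find gcd(54173, 218113):
218113 = 4·54173 + 1421
54173 = 38·1421 + 175
1421 = 8·175 + 21
175 = 8·21 + 7
21 = 3·7 + 0
gcd = 7 and 7 | 172816, so solutions exist. Divide through by 7: 7739x ≡ 24688 (mod 31159).
Now find 7739⁻¹ mod 31159:
31159 = 4·7739 + 203
7739 = 38·203 + 25
203 = 8·25 + 3
25 = 8·3 + 1
3 = 3·1 + 0
Back-substitute:
1 = 25 − 8·3
1 = −8·203 + 65·25
1 = 65·7739 − 2478·203
1 = −2478·31159 + 9977·7739
So 7739⁻¹ ≡ 9977 (mod 31159).
Then x ≡ 9977·24688 ≡ 281 (mod 31159); the smallest non-negative solution is x = 281.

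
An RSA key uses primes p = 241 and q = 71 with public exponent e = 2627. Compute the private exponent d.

10763

φ(n) = (p−1)(q−1) = 240·70 = 16800.
Need d with 2627·d ≡ 1 (mod 16800). Apply the extended Euclidean algorithm:
16800 = 6*2627 + 1038
2627 = 2*1038 + 551
1038 = 1*551 + 487
551 = 1*487 + 64
487 = 7*64 + 39
64 = 1*39 + 25
39 = 1*25 + 14
25 = 1*14 + 11
14 = 1*11 + 3
11 = 3*3 + 2
3 = 1*2 + 1
2 = 2*1 + 0
Back-substitute:
1 = 3 − 2
1 = −11 + 4·3
1 = 4·14 − 5·11
1 = −5·25 + 9·14
1 = 9·39 − 14·25
1 = −14·64 + 23·39
1 = 23·487 − 175·64
1 = −175·551 + 198·487
1 = 198·1038 − 373·551
1 = −373·2627 + 944·1038
1 = 944·16800 − 6037·2627
So 2627·(-6037) ≡ 1 (mod 16800), hence d ≡ -6037 ≡ 10763 (mod 16800).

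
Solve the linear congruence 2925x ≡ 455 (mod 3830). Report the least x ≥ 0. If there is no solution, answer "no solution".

647

First find gcd(2925, 3830):
3830 = 1*2925 + 905
2925 = 3*905 + 210
905 = 4*210 + 65
210 = 3*65 + 15
65 = 4*15 + 5
15 = 3*5 + 0
gcd = 5 and 5 | 455, so solutions exist. Divide through by 5: 585x ≡ 91 (mod 766).
Now find 585⁻¹ mod 766:
766 = 1×585 + 181
585 = 3×181 + 42
181 = 4×42 + 13
42 = 3×13 + 3
13 = 4×3 + 1
3 = 3×1 + 0
Back-substitute:
1 = 13 − 4·3
1 = −4·42 + 13·13
1 = 13·181 − 56·42
1 = −56·585 + 181·181
1 = 181·766 − 237·585
So 585·(-237) ≡ 1 (mod 766), i.e. 585⁻¹ ≡ 529.
Then x ≡ 529·91 ≡ 647 (mod 766); the smallest non-negative solution is x = 647.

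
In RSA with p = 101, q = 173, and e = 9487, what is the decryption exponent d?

223

φ(n) = (p−1)(q−1) = 100·172 = 17200.
Need d with 9487·d ≡ 1 (mod 17200). Apply the extended Euclidean algorithm:
17200 = 1×9487 + 7713
9487 = 1×7713 + 1774
7713 = 4×1774 + 617
1774 = 2×617 + 540
617 = 1×540 + 77
540 = 7×77 + 1
77 = 77×1 + 0
Back-substitute:
1 = 540 − 7·77
1 = −7·617 + 8·540
1 = 8·1774 − 23·617
1 = −23·7713 + 100·1774
1 = 100·9487 − 123·7713
1 = −123·17200 + 223·9487
So 9487·223 ≡ 1 (mod 17200), hence d = 223.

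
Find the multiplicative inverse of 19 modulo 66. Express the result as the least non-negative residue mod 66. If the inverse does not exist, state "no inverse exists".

gcd(66, 19) by repeated division:
66 = 3·19 + 9
19 = 2·9 + 1
9 = 9·1 + 0
Since gcd(19, 66) = 1, back-substitute to write 1 as a combination:
1 = 19 − 2·9
1 = −2·66 + 7·19
So 19·7 ≡ 1 (mod 66).

7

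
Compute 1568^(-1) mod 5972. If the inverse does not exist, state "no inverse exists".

no inverse exists

Euclidean algorithm on 5972, 1568:
5972 = 3·1568 + 1268
1568 = 1·1268 + 300
1268 = 4·300 + 68
300 = 4·68 + 28
68 = 2·28 + 12
28 = 2·12 + 4
12 = 3·4 + 0
Since gcd = 4 > 1, 1568 is not a unit mod 5972.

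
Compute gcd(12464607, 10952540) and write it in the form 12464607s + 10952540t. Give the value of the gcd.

1

Apply Euclid's algorithm to 12464607 and 10952540:
12464607 = 1·10952540 + 1512067
10952540 = 7·1512067 + 368071
1512067 = 4·368071 + 39783
368071 = 9·39783 + 10024
39783 = 3·10024 + 9711
10024 = 1·9711 + 313
9711 = 31·313 + 8
313 = 39·8 + 1
8 = 8·1 + 0
gcd(12464607, 10952540) = 1.
Express as a combination:
1 = 313 − 39·8
1 = −39·9711 + 1210·313
1 = 1210·10024 − 1249·9711
1 = −1249·39783 + 4957·10024
1 = 4957·368071 − 45862·39783
1 = −45862·1512067 + 188405·368071
1 = 188405·10952540 − 1364697·1512067
1 = −1364697·12464607 + 1553102·10952540
So 1 = (-1364697)·12464607 + (1553102)·10952540.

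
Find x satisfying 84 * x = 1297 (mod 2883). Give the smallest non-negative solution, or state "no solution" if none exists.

gcd(84, 2883):
2883 = 34×84 + 27
84 = 3×27 + 3
27 = 9×3 + 0
gcd = 3, but 3 ∤ 1297, so the congruence has no solution.

no solution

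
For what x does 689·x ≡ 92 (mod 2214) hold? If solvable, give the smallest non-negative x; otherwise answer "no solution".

First find gcd(689, 2214):
2214 = 3*689 + 147
689 = 4*147 + 101
147 = 1*101 + 46
101 = 2*46 + 9
46 = 5*9 + 1
9 = 9*1 + 0
gcd = 1, so a unique solution mod 2214 exists.
Back-substitute for the Bézout coefficients:
1 = 46 − 5·9
1 = −5·101 + 11·46
1 = 11·147 − 16·101
1 = −16·689 + 75·147
1 = 75·2214 − 241·689
So 689·(-241) ≡ 1 (mod 2214), giving 689⁻¹ ≡ 1973.
x ≡ 689⁻¹·92 ≡ 1973·92 ≡ 2182 (mod 2214).

2182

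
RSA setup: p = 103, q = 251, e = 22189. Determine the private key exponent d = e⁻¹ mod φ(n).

φ(n) = (p−1)(q−1) = 102·250 = 25500.
Need d with 22189·d ≡ 1 (mod 25500). Apply the extended Euclidean algorithm:
25500 = 1*22189 + 3311
22189 = 6*3311 + 2323
3311 = 1*2323 + 988
2323 = 2*988 + 347
988 = 2*347 + 294
347 = 1*294 + 53
294 = 5*53 + 29
53 = 1*29 + 24
29 = 1*24 + 5
24 = 4*5 + 4
5 = 1*4 + 1
4 = 4*1 + 0
Back-substitute:
1 = 5 − 4
1 = −24 + 5·5
1 = 5·29 − 6·24
1 = −6·53 + 11·29
1 = 11·294 − 61·53
1 = −61·347 + 72·294
1 = 72·988 − 205·347
1 = −205·2323 + 482·988
1 = 482·3311 − 687·2323
1 = −687·22189 + 4604·3311
1 = 4604·25500 − 5291·22189
So 22189·(-5291) ≡ 1 (mod 25500), hence d ≡ -5291 ≡ 20209 (mod 25500).

20209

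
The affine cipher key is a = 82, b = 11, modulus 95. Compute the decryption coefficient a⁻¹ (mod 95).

73

Run Euclid on (95, 82):
95 = 1×82 + 13
82 = 6×13 + 4
13 = 3×4 + 1
4 = 4×1 + 0
gcd = 1, so the inverse exists. Back-substitute:
1 = 13 − 3·4
1 = −3·82 + 19·13
1 = 19·95 − 22·82
Hence 82⁻¹ ≡ -22 ≡ 73 (mod 95).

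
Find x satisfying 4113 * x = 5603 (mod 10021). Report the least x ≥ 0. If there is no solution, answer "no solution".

First find gcd(4113, 10021):
10021 = 2·4113 + 1795
4113 = 2·1795 + 523
1795 = 3·523 + 226
523 = 2·226 + 71
226 = 3·71 + 13
71 = 5·13 + 6
13 = 2·6 + 1
6 = 6·1 + 0
gcd = 1, so a unique solution mod 10021 exists.
Back-substitute for the Bézout coefficients:
1 = 13 − 2·6
1 = −2·71 + 11·13
1 = 11·226 − 35·71
1 = −35·523 + 81·226
1 = 81·1795 − 278·523
1 = −278·4113 + 637·1795
1 = 637·10021 − 1552·4113
So 4113·(-1552) ≡ 1 (mod 10021), giving 4113⁻¹ ≡ 8469.
x ≡ 4113⁻¹·5603 ≡ 8469·5603 ≡ 2372 (mod 10021).

2372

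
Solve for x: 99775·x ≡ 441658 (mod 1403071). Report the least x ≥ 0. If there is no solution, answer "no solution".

First find gcd(99775, 1403071):
1403071 = 14×99775 + 6221
99775 = 16×6221 + 239
6221 = 26×239 + 7
239 = 34×7 + 1
7 = 7×1 + 0
gcd = 1, so a unique solution mod 1403071 exists.
Back-substitute for the Bézout coefficients:
1 = 239 − 34·7
1 = −34·6221 + 885·239
1 = 885·99775 − 14194·6221
1 = −14194·1403071 + 199601·99775
So 99775·(199601) ≡ 1 (mod 1403071), giving 99775⁻¹ ≡ 199601.
x ≡ 99775⁻¹·441658 ≡ 199601·441658 ≡ 427528 (mod 1403071).

427528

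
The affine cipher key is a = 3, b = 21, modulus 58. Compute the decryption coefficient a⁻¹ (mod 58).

39

Run Euclid on (58, 3):
58 = 19*3 + 1
3 = 3*1 + 0
The gcd is 1. Working backward:
1 = 58 − 19·3
So 3·(-19) ≡ 1 (mod 58), and -19 ≡ 39 (mod 58).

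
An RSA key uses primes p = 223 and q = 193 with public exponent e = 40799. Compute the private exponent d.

φ(n) = (p−1)(q−1) = 222·192 = 42624.
Need d with 40799·d ≡ 1 (mod 42624). Apply the extended Euclidean algorithm:
42624 = 1×40799 + 1825
40799 = 22×1825 + 649
1825 = 2×649 + 527
649 = 1×527 + 122
527 = 4×122 + 39
122 = 3×39 + 5
39 = 7×5 + 4
5 = 1×4 + 1
4 = 4×1 + 0
Back-substitute:
1 = 5 − 4
1 = −39 + 8·5
1 = 8·122 − 25·39
1 = −25·527 + 108·122
1 = 108·649 − 133·527
1 = −133·1825 + 374·649
1 = 374·40799 − 8361·1825
1 = −8361·42624 + 8735·40799
So 40799·8735 ≡ 1 (mod 42624), hence d = 8735.

8735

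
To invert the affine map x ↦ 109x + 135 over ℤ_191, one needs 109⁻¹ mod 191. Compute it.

184

Extended Euclidean algorithm:
191 = 1*109 + 82
109 = 1*82 + 27
82 = 3*27 + 1
27 = 27*1 + 0
Since gcd(109, 191) = 1, back-substitute to write 1 as a combination:
1 = 82 − 3·27
1 = −3·109 + 4·82
1 = 4·191 − 7·109
Thus 109·(-7) ≡ 1 (mod 191); reducing, -7 mod 191 = 184.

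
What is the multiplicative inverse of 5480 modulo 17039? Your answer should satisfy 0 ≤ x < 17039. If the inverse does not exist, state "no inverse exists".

4978

gcd(17039, 5480) by repeated division:
17039 = 3*5480 + 599
5480 = 9*599 + 89
599 = 6*89 + 65
89 = 1*65 + 24
65 = 2*24 + 17
24 = 1*17 + 7
17 = 2*7 + 3
7 = 2*3 + 1
3 = 3*1 + 0
gcd = 1, so the inverse exists. Back-substitute:
1 = 7 − 2·3
1 = −2·17 + 5·7
1 = 5·24 − 7·17
1 = −7·65 + 19·24
1 = 19·89 − 26·65
1 = −26·599 + 175·89
1 = 175·5480 − 1601·599
1 = −1601·17039 + 4978·5480
So 5480·4978 ≡ 1 (mod 17039).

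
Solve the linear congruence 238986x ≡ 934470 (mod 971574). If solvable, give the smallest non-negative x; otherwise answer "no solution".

First find gcd(238986, 971574):
971574 = 4·238986 + 15630
238986 = 15·15630 + 4536
15630 = 3·4536 + 2022
4536 = 2·2022 + 492
2022 = 4·492 + 54
492 = 9·54 + 6
54 = 9·6 + 0
gcd = 6 and 6 | 934470, so solutions exist. Divide through by 6: 39831x ≡ 155745 (mod 161929).
Now find 39831⁻¹ mod 161929:
161929 = 4·39831 + 2605
39831 = 15·2605 + 756
2605 = 3·756 + 337
756 = 2·337 + 82
337 = 4·82 + 9
82 = 9·9 + 1
9 = 9·1 + 0
Back-substitute:
1 = 82 − 9·9
1 = −9·337 + 37·82
1 = 37·756 − 83·337
1 = −83·2605 + 286·756
1 = 286·39831 − 4373·2605
1 = −4373·161929 + 17778·39831
So 39831⁻¹ ≡ 17778 (mod 161929).
Then x ≡ 17778·155745 ≡ 10639 (mod 161929); the smallest non-negative solution is x = 10639.

10639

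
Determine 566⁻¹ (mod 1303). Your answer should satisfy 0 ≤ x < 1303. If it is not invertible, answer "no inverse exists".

541

gcd(1303, 566) by repeated division:
1303 = 2·566 + 171
566 = 3·171 + 53
171 = 3·53 + 12
53 = 4·12 + 5
12 = 2·5 + 2
5 = 2·2 + 1
2 = 2·1 + 0
The gcd is 1. Working backward:
1 = 5 − 2·2
1 = −2·12 + 5·5
1 = 5·53 − 22·12
1 = −22·171 + 71·53
1 = 71·566 − 235·171
1 = −235·1303 + 541·566
So 566·541 ≡ 1 (mod 1303).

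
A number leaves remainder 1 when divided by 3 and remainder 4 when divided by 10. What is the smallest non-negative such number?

4

Write x = 1 + 3·k. Then 3·k ≡ 4 − 1 ≡ 3 (mod 10).
Need 3⁻¹ mod 10. Extended Euclid on (10, 3):
10 = 3·3 + 1
3 = 3·1 + 0
Back-substitute:
1 = 10 − 3·3
3⁻¹ ≡ 7 (mod 10), so k ≡ 7·3 ≡ 1 (mod 10).
x = 1 + 3·1 = 4.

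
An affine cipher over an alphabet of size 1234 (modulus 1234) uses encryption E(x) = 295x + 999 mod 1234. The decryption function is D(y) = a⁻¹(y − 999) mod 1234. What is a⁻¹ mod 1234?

297

Apply the Euclidean algorithm to 1234 and 295:
1234 = 4*295 + 54
295 = 5*54 + 25
54 = 2*25 + 4
25 = 6*4 + 1
4 = 4*1 + 0
Since gcd(295, 1234) = 1, back-substitute to write 1 as a combination:
1 = 25 − 6·4
1 = −6·54 + 13·25
1 = 13·295 − 71·54
1 = −71·1234 + 297·295
So 295·297 ≡ 1 (mod 1234).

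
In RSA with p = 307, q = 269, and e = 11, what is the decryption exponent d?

52187

φ(n) = (p−1)(q−1) = 306·268 = 82008.
Need d with 11·d ≡ 1 (mod 82008). Apply the extended Euclidean algorithm:
82008 = 7455×11 + 3
11 = 3×3 + 2
3 = 1×2 + 1
2 = 2×1 + 0
Back-substitute:
1 = 3 − 2
1 = −11 + 4·3
1 = 4·82008 − 29821·11
So 11·(-29821) ≡ 1 (mod 82008), hence d ≡ -29821 ≡ 52187 (mod 82008).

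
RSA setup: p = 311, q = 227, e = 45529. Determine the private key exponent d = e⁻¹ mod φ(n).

φ(n) = (p−1)(q−1) = 310·226 = 70060.
Need d with 45529·d ≡ 1 (mod 70060). Apply the extended Euclidean algorithm:
70060 = 1×45529 + 24531
45529 = 1×24531 + 20998
24531 = 1×20998 + 3533
20998 = 5×3533 + 3333
3533 = 1×3333 + 200
3333 = 16×200 + 133
200 = 1×133 + 67
133 = 1×67 + 66
67 = 1×66 + 1
66 = 66×1 + 0
Back-substitute:
1 = 67 − 66
1 = −133 + 2·67
1 = 2·200 − 3·133
1 = −3·3333 + 50·200
1 = 50·3533 − 53·3333
1 = −53·20998 + 315·3533
1 = 315·24531 − 368·20998
1 = −368·45529 + 683·24531
1 = 683·70060 − 1051·45529
So 45529·(-1051) ≡ 1 (mod 70060), hence d ≡ -1051 ≡ 69009 (mod 70060).

69009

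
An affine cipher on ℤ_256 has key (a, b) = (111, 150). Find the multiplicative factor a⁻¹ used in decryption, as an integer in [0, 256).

143

Run Euclid on (256, 111):
256 = 2·111 + 34
111 = 3·34 + 9
34 = 3·9 + 7
9 = 1·7 + 2
7 = 3·2 + 1
2 = 2·1 + 0
Since gcd(111, 256) = 1, back-substitute to write 1 as a combination:
1 = 7 − 3·2
1 = −3·9 + 4·7
1 = 4·34 − 15·9
1 = −15·111 + 49·34
1 = 49·256 − 113·111
So 111·(-113) ≡ 1 (mod 256), and -113 ≡ 143 (mod 256).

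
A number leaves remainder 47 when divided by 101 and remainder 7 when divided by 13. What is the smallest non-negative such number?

Write x = 47 + 101·k. Then 101·k ≡ 7 − 47 ≡ 12 (mod 13).
Need 101⁻¹ mod 13. Extended Euclid on (13, 10):
13 = 1×10 + 3
10 = 3×3 + 1
3 = 3×1 + 0
Back-substitute:
1 = 10 − 3·3
1 = −3·13 + 4·10
101⁻¹ ≡ 4 (mod 13), so k ≡ 4·12 ≡ 9 (mod 13).
x = 47 + 101·9 = 956.

956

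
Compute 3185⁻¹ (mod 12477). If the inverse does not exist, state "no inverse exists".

6452

Extended Euclidean algorithm:
12477 = 3·3185 + 2922
3185 = 1·2922 + 263
2922 = 11·263 + 29
263 = 9·29 + 2
29 = 14·2 + 1
2 = 2·1 + 0
Since gcd(3185, 12477) = 1, back-substitute to write 1 as a combination:
1 = 29 − 14·2
1 = −14·263 + 127·29
1 = 127·2922 − 1411·263
1 = −1411·3185 + 1538·2922
1 = 1538·12477 − 6025·3185
So 3185·(-6025) ≡ 1 (mod 12477), and -6025 ≡ 6452 (mod 12477).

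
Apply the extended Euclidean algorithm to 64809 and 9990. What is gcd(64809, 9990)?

9

Repeated division:
64809 = 6·9990 + 4869
9990 = 2·4869 + 252
4869 = 19·252 + 81
252 = 3·81 + 9
81 = 9·9 + 0
gcd(64809, 9990) = 9.
Working backward:
9 = 252 − 3·81
9 = −3·4869 + 58·252
9 = 58·9990 − 119·4869
9 = −119·64809 + 772·9990
So 9 = (-119)·64809 + (772)·9990.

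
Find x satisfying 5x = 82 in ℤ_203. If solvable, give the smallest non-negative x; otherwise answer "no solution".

First find gcd(5, 203):
203 = 40·5 + 3
5 = 1·3 + 2
3 = 1·2 + 1
2 = 2·1 + 0
gcd = 1, so a unique solution mod 203 exists.
Back-substitute for the Bézout coefficients:
1 = 3 − 2
1 = −5 + 2·3
1 = 2·203 − 81·5
So 5·(-81) ≡ 1 (mod 203), giving 5⁻¹ ≡ 122.
x ≡ 5⁻¹·82 ≡ 122·82 ≡ 57 (mod 203).

57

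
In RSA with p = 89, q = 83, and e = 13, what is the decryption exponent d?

φ(n) = (p−1)(q−1) = 88·82 = 7216.
Need d with 13·d ≡ 1 (mod 7216). Apply the extended Euclidean algorithm:
7216 = 555·13 + 1
13 = 13·1 + 0
Back-substitute:
1 = 7216 − 555·13
So 13·(-555) ≡ 1 (mod 7216), hence d ≡ -555 ≡ 6661 (mod 7216).

6661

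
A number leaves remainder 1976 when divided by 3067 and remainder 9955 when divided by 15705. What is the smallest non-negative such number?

Write x = 1976 + 3067·k. Then 3067·k ≡ 9955 − 1976 ≡ 7979 (mod 15705).
Need 3067⁻¹ mod 15705. Extended Euclid on (15705, 3067):
15705 = 5*3067 + 370
3067 = 8*370 + 107
370 = 3*107 + 49
107 = 2*49 + 9
49 = 5*9 + 4
9 = 2*4 + 1
4 = 4*1 + 0
Back-substitute:
1 = 9 − 2·4
1 = −2·49 + 11·9
1 = 11·107 − 24·49
1 = −24·370 + 83·107
1 = 83·3067 − 688·370
1 = −688·15705 + 3523·3067
3067⁻¹ ≡ 3523 (mod 15705), so k ≡ 3523·7979 ≡ 13772 (mod 15705).
x = 1976 + 3067·13772 = 42240700.

42240700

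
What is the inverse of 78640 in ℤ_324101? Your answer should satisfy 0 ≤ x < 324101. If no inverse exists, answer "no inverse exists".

131631

Extended Euclidean algorithm:
324101 = 4*78640 + 9541
78640 = 8*9541 + 2312
9541 = 4*2312 + 293
2312 = 7*293 + 261
293 = 1*261 + 32
261 = 8*32 + 5
32 = 6*5 + 2
5 = 2*2 + 1
2 = 2*1 + 0
The gcd is 1. Working backward:
1 = 5 − 2·2
1 = −2·32 + 13·5
1 = 13·261 − 106·32
1 = −106·293 + 119·261
1 = 119·2312 − 939·293
1 = −939·9541 + 3875·2312
1 = 3875·78640 − 31939·9541
1 = −31939·324101 + 131631·78640
So 78640·131631 ≡ 1 (mod 324101).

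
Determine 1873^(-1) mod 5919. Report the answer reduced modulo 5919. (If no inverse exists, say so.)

730

Extended Euclidean algorithm:
5919 = 3×1873 + 300
1873 = 6×300 + 73
300 = 4×73 + 8
73 = 9×8 + 1
8 = 8×1 + 0
The gcd is 1. Working backward:
1 = 73 − 9·8
1 = −9·300 + 37·73
1 = 37·1873 − 231·300
1 = −231·5919 + 730·1873
So 1873·730 ≡ 1 (mod 5919).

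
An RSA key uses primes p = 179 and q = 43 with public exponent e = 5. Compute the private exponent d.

5981

φ(n) = (p−1)(q−1) = 178·42 = 7476.
Need d with 5·d ≡ 1 (mod 7476). Apply the extended Euclidean algorithm:
7476 = 1495·5 + 1
5 = 5·1 + 0
Back-substitute:
1 = 7476 − 1495·5
So 5·(-1495) ≡ 1 (mod 7476), hence d ≡ -1495 ≡ 5981 (mod 7476).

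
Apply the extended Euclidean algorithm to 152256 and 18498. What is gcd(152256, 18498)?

6

Euclidean algorithm:
152256 = 8*18498 + 4272
18498 = 4*4272 + 1410
4272 = 3*1410 + 42
1410 = 33*42 + 24
42 = 1*24 + 18
24 = 1*18 + 6
18 = 3*6 + 0
gcd(152256, 18498) = 6.
Back-substituting:
6 = 24 − 18
6 = −42 + 2·24
6 = 2·1410 − 67·42
6 = −67·4272 + 203·1410
6 = 203·18498 − 879·4272
6 = −879·152256 + 7235·18498
So 6 = (-879)·152256 + (7235)·18498.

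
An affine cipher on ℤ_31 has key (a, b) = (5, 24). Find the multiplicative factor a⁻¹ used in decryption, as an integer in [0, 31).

Run Euclid on (31, 5):
31 = 6*5 + 1
5 = 5*1 + 0
gcd = 1, so the inverse exists. Back-substitute:
1 = 31 − 6·5
Thus 5·(-6) ≡ 1 (mod 31); reducing, -6 mod 31 = 25.

25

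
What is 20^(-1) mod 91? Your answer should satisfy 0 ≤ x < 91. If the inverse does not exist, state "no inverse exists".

41

gcd(91, 20) by repeated division:
91 = 4×20 + 11
20 = 1×11 + 9
11 = 1×9 + 2
9 = 4×2 + 1
2 = 2×1 + 0
The gcd is 1. Working backward:
1 = 9 − 4·2
1 = −4·11 + 5·9
1 = 5·20 − 9·11
1 = −9·91 + 41·20
So 20·41 ≡ 1 (mod 91).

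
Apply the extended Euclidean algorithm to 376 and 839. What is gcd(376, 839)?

1

Repeated division:
839 = 2*376 + 87
376 = 4*87 + 28
87 = 3*28 + 3
28 = 9*3 + 1
3 = 3*1 + 0
gcd(376, 839) = 1.
Express as a combination:
1 = 28 − 9·3
1 = −9·87 + 28·28
1 = 28·376 − 121·87
1 = −121·839 + 270·376
So 1 = (-121)·839 + (270)·376.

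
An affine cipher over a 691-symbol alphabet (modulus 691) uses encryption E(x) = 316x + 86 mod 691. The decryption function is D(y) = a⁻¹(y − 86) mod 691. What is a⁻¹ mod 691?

527

Run Euclid on (691, 316):
691 = 2×316 + 59
316 = 5×59 + 21
59 = 2×21 + 17
21 = 1×17 + 4
17 = 4×4 + 1
4 = 4×1 + 0
The gcd is 1. Working backward:
1 = 17 − 4·4
1 = −4·21 + 5·17
1 = 5·59 − 14·21
1 = −14·316 + 75·59
1 = 75·691 − 164·316
Thus 316·(-164) ≡ 1 (mod 691); reducing, -164 mod 691 = 527.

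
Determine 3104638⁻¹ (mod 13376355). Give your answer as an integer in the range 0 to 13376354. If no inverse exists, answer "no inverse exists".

10451917

gcd(13376355, 3104638) by repeated division:
13376355 = 4*3104638 + 957803
3104638 = 3*957803 + 231229
957803 = 4*231229 + 32887
231229 = 7*32887 + 1020
32887 = 32*1020 + 247
1020 = 4*247 + 32
247 = 7*32 + 23
32 = 1*23 + 9
23 = 2*9 + 5
9 = 1*5 + 4
5 = 1*4 + 1
4 = 4*1 + 0
gcd = 1, so the inverse exists. Back-substitute:
1 = 5 − 4
1 = −9 + 2·5
1 = 2·23 − 5·9
1 = −5·32 + 7·23
1 = 7·247 − 54·32
1 = −54·1020 + 223·247
1 = 223·32887 − 7190·1020
1 = −7190·231229 + 50553·32887
1 = 50553·957803 − 209402·231229
1 = −209402·3104638 + 678759·957803
1 = 678759·13376355 − 2924438·3104638
Hence 3104638⁻¹ ≡ -2924438 ≡ 10451917 (mod 13376355).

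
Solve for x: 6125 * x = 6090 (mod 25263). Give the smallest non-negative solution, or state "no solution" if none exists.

2352

First find gcd(6125, 25263):
25263 = 4×6125 + 763
6125 = 8×763 + 21
763 = 36×21 + 7
21 = 3×7 + 0
gcd = 7 and 7 | 6090, so solutions exist. Divide through by 7: 875x ≡ 870 (mod 3609).
Now find 875⁻¹ mod 3609:
3609 = 4*875 + 109
875 = 8*109 + 3
109 = 36*3 + 1
3 = 3*1 + 0
Back-substitute:
1 = 109 − 36·3
1 = −36·875 + 289·109
1 = 289·3609 − 1192·875
So 875·(-1192) ≡ 1 (mod 3609), i.e. 875⁻¹ ≡ 2417.
Then x ≡ 2417·870 ≡ 2352 (mod 3609); the smallest non-negative solution is x = 2352.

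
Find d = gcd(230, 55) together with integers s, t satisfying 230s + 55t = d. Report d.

Apply Euclid's algorithm to 230 and 55:
230 = 4×55 + 10
55 = 5×10 + 5
10 = 2×5 + 0
gcd(230, 55) = 5.
Express as a combination:
5 = 55 − 5·10
5 = −5·230 + 21·55
So 5 = (-5)·230 + (21)·55.

5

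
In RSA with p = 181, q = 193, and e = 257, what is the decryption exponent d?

13313

φ(n) = (p−1)(q−1) = 180·192 = 34560.
Need d with 257·d ≡ 1 (mod 34560). Apply the extended Euclidean algorithm:
34560 = 134×257 + 122
257 = 2×122 + 13
122 = 9×13 + 5
13 = 2×5 + 3
5 = 1×3 + 2
3 = 1×2 + 1
2 = 2×1 + 0
Back-substitute:
1 = 3 − 2
1 = −5 + 2·3
1 = 2·13 − 5·5
1 = −5·122 + 47·13
1 = 47·257 − 99·122
1 = −99·34560 + 13313·257
So 257·13313 ≡ 1 (mod 34560), hence d = 13313.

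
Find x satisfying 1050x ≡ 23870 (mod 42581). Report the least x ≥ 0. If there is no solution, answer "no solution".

3267

First find gcd(1050, 42581):
42581 = 40×1050 + 581
1050 = 1×581 + 469
581 = 1×469 + 112
469 = 4×112 + 21
112 = 5×21 + 7
21 = 3×7 + 0
gcd = 7 and 7 | 23870, so solutions exist. Divide through by 7: 150x ≡ 3410 (mod 6083).
Now find 150⁻¹ mod 6083:
6083 = 40*150 + 83
150 = 1*83 + 67
83 = 1*67 + 16
67 = 4*16 + 3
16 = 5*3 + 1
3 = 3*1 + 0
Back-substitute:
1 = 16 − 5·3
1 = −5·67 + 21·16
1 = 21·83 − 26·67
1 = −26·150 + 47·83
1 = 47·6083 − 1906·150
So 150·(-1906) ≡ 1 (mod 6083), i.e. 150⁻¹ ≡ 4177.
Then x ≡ 4177·3410 ≡ 3267 (mod 6083); the smallest non-negative solution is x = 3267.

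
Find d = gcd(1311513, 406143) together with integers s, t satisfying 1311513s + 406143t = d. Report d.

Euclidean algorithm:
1311513 = 3·406143 + 93084
406143 = 4·93084 + 33807
93084 = 2·33807 + 25470
33807 = 1·25470 + 8337
25470 = 3·8337 + 459
8337 = 18·459 + 75
459 = 6·75 + 9
75 = 8·9 + 3
9 = 3·3 + 0
gcd(1311513, 406143) = 3.
Back-substituting:
3 = 75 − 8·9
3 = −8·459 + 49·75
3 = 49·8337 − 890·459
3 = −890·25470 + 2719·8337
3 = 2719·33807 − 3609·25470
3 = −3609·93084 + 9937·33807
3 = 9937·406143 − 43357·93084
3 = −43357·1311513 + 140008·406143
So 3 = (-43357)·1311513 + (140008)·406143.

3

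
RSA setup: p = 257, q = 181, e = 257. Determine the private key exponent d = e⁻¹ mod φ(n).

φ(n) = (p−1)(q−1) = 256·180 = 46080.
Need d with 257·d ≡ 1 (mod 46080). Apply the extended Euclidean algorithm:
46080 = 179·257 + 77
257 = 3·77 + 26
77 = 2·26 + 25
26 = 1·25 + 1
25 = 25·1 + 0
Back-substitute:
1 = 26 − 25
1 = −77 + 3·26
1 = 3·257 − 10·77
1 = −10·46080 + 1793·257
So 257·1793 ≡ 1 (mod 46080), hence d = 1793.

1793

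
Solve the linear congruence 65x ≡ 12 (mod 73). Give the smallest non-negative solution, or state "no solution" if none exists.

First find gcd(65, 73):
73 = 1·65 + 8
65 = 8·8 + 1
8 = 8·1 + 0
gcd = 1, so a unique solution mod 73 exists.
Back-substitute for the Bézout coefficients:
1 = 65 − 8·8
1 = −8·73 + 9·65
So 65·(9) ≡ 1 (mod 73), giving 65⁻¹ ≡ 9.
x ≡ 65⁻¹·12 ≡ 9·12 ≡ 35 (mod 73).

35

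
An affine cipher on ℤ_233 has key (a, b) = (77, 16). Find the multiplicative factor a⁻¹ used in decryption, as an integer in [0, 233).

Extended Euclidean algorithm:
233 = 3×77 + 2
77 = 38×2 + 1
2 = 2×1 + 0
Since gcd(77, 233) = 1, back-substitute to write 1 as a combination:
1 = 77 − 38·2
1 = −38·233 + 115·77
So 77·115 ≡ 1 (mod 233).

115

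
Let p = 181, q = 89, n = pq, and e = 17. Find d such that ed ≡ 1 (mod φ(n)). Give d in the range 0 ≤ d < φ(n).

12113

φ(n) = (p−1)(q−1) = 180·88 = 15840.
Need d with 17·d ≡ 1 (mod 15840). Apply the extended Euclidean algorithm:
15840 = 931×17 + 13
17 = 1×13 + 4
13 = 3×4 + 1
4 = 4×1 + 0
Back-substitute:
1 = 13 − 3·4
1 = −3·17 + 4·13
1 = 4·15840 − 3727·17
So 17·(-3727) ≡ 1 (mod 15840), hence d ≡ -3727 ≡ 12113 (mod 15840).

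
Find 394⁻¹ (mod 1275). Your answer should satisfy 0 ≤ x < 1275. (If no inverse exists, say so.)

754

Run Euclid on (1275, 394):
1275 = 3×394 + 93
394 = 4×93 + 22
93 = 4×22 + 5
22 = 4×5 + 2
5 = 2×2 + 1
2 = 2×1 + 0
gcd = 1, so the inverse exists. Back-substitute:
1 = 5 − 2·2
1 = −2·22 + 9·5
1 = 9·93 − 38·22
1 = −38·394 + 161·93
1 = 161·1275 − 521·394
So 394·(-521) ≡ 1 (mod 1275), and -521 ≡ 754 (mod 1275).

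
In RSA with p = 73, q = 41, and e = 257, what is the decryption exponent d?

1793

φ(n) = (p−1)(q−1) = 72·40 = 2880.
Need d with 257·d ≡ 1 (mod 2880). Apply the extended Euclidean algorithm:
2880 = 11*257 + 53
257 = 4*53 + 45
53 = 1*45 + 8
45 = 5*8 + 5
8 = 1*5 + 3
5 = 1*3 + 2
3 = 1*2 + 1
2 = 2*1 + 0
Back-substitute:
1 = 3 − 2
1 = −5 + 2·3
1 = 2·8 − 3·5
1 = −3·45 + 17·8
1 = 17·53 − 20·45
1 = −20·257 + 97·53
1 = 97·2880 − 1087·257
So 257·(-1087) ≡ 1 (mod 2880), hence d ≡ -1087 ≡ 1793 (mod 2880).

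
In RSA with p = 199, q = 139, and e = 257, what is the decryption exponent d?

φ(n) = (p−1)(q−1) = 198·138 = 27324.
Need d with 257·d ≡ 1 (mod 27324). Apply the extended Euclidean algorithm:
27324 = 106·257 + 82
257 = 3·82 + 11
82 = 7·11 + 5
11 = 2·5 + 1
5 = 5·1 + 0
Back-substitute:
1 = 11 − 2·5
1 = −2·82 + 15·11
1 = 15·257 − 47·82
1 = −47·27324 + 4997·257
So 257·4997 ≡ 1 (mod 27324), hence d = 4997.

4997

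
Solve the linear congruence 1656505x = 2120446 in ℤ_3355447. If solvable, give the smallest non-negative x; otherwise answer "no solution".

First find gcd(1656505, 3355447):
3355447 = 2*1656505 + 42437
1656505 = 39*42437 + 1462
42437 = 29*1462 + 39
1462 = 37*39 + 19
39 = 2*19 + 1
19 = 19*1 + 0
gcd = 1, so a unique solution mod 3355447 exists.
Back-substitute for the Bézout coefficients:
1 = 39 − 2·19
1 = −2·1462 + 75·39
1 = 75·42437 − 2177·1462
1 = −2177·1656505 + 84978·42437
1 = 84978·3355447 − 172133·1656505
So 1656505·(-172133) ≡ 1 (mod 3355447), giving 1656505⁻¹ ≡ 3183314.
x ≡ 1656505⁻¹·2120446 ≡ 3183314·2120446 ≡ 82448 (mod 3355447).

82448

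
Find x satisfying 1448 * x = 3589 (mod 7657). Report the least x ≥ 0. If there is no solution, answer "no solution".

First find gcd(1448, 7657):
7657 = 5×1448 + 417
1448 = 3×417 + 197
417 = 2×197 + 23
197 = 8×23 + 13
23 = 1×13 + 10
13 = 1×10 + 3
10 = 3×3 + 1
3 = 3×1 + 0
gcd = 1, so a unique solution mod 7657 exists.
Back-substitute for the Bézout coefficients:
1 = 10 − 3·3
1 = −3·13 + 4·10
1 = 4·23 − 7·13
1 = −7·197 + 60·23
1 = 60·417 − 127·197
1 = −127·1448 + 441·417
1 = 441·7657 − 2332·1448
So 1448·(-2332) ≡ 1 (mod 7657), giving 1448⁻¹ ≡ 5325.
x ≡ 1448⁻¹·3589 ≡ 5325·3589 ≡ 7210 (mod 7657).

7210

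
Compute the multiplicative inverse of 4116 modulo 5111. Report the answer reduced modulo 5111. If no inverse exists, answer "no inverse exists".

gcd(5111, 4116) by repeated division:
5111 = 1·4116 + 995
4116 = 4·995 + 136
995 = 7·136 + 43
136 = 3·43 + 7
43 = 6·7 + 1
7 = 7·1 + 0
Since gcd(4116, 5111) = 1, back-substitute to write 1 as a combination:
1 = 43 − 6·7
1 = −6·136 + 19·43
1 = 19·995 − 139·136
1 = −139·4116 + 575·995
1 = 575·5111 − 714·4116
Thus 4116·(-714) ≡ 1 (mod 5111); reducing, -714 mod 5111 = 4397.

4397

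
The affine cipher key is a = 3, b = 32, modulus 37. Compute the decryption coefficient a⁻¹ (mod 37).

25

gcd(37, 3) by repeated division:
37 = 12*3 + 1
3 = 3*1 + 0
Since gcd(3, 37) = 1, back-substitute to write 1 as a combination:
1 = 37 − 12·3
Thus 3·(-12) ≡ 1 (mod 37); reducing, -12 mod 37 = 25.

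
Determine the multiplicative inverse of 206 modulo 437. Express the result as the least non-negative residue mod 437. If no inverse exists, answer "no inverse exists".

Extended Euclidean algorithm:
437 = 2·206 + 25
206 = 8·25 + 6
25 = 4·6 + 1
6 = 6·1 + 0
The gcd is 1. Working backward:
1 = 25 − 4·6
1 = −4·206 + 33·25
1 = 33·437 − 70·206
Thus 206·(-70) ≡ 1 (mod 437); reducing, -70 mod 437 = 367.

367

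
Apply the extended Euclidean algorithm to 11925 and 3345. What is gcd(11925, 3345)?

Apply Euclid's algorithm to 11925 and 3345:
11925 = 3×3345 + 1890
3345 = 1×1890 + 1455
1890 = 1×1455 + 435
1455 = 3×435 + 150
435 = 2×150 + 135
150 = 1×135 + 15
135 = 9×15 + 0
gcd(11925, 3345) = 15.
Express as a combination:
15 = 150 − 135
15 = −435 + 3·150
15 = 3·1455 − 10·435
15 = −10·1890 + 13·1455
15 = 13·3345 − 23·1890
15 = −23·11925 + 82·3345
So 15 = (-23)·11925 + (82)·3345.

15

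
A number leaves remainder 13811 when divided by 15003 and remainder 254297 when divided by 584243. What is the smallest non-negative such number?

Write x = 13811 + 15003·k. Then 15003·k ≡ 254297 − 13811 ≡ 240486 (mod 584243).
Need 15003⁻¹ mod 584243. Extended Euclid on (584243, 15003):
584243 = 38*15003 + 14129
15003 = 1*14129 + 874
14129 = 16*874 + 145
874 = 6*145 + 4
145 = 36*4 + 1
4 = 4*1 + 0
Back-substitute:
1 = 145 − 36·4
1 = −36·874 + 217·145
1 = 217·14129 − 3508·874
1 = −3508·15003 + 3725·14129
1 = 3725·584243 − 145058·15003
15003⁻¹ ≡ 439185 (mod 584243), so k ≡ 439185·240486 ≡ 147099 (mod 584243).
x = 13811 + 15003·147099 = 2206940108.

2206940108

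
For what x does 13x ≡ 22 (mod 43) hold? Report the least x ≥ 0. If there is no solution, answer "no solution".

5

First find gcd(13, 43):
43 = 3*13 + 4
13 = 3*4 + 1
4 = 4*1 + 0
gcd = 1, so a unique solution mod 43 exists.
Back-substitute for the Bézout coefficients:
1 = 13 − 3·4
1 = −3·43 + 10·13
So 13·(10) ≡ 1 (mod 43), giving 13⁻¹ ≡ 10.
x ≡ 13⁻¹·22 ≡ 10·22 ≡ 5 (mod 43).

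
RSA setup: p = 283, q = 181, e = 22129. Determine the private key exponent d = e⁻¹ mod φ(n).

φ(n) = (p−1)(q−1) = 282·180 = 50760.
Need d with 22129·d ≡ 1 (mod 50760). Apply the extended Euclidean algorithm:
50760 = 2·22129 + 6502
22129 = 3·6502 + 2623
6502 = 2·2623 + 1256
2623 = 2·1256 + 111
1256 = 11·111 + 35
111 = 3·35 + 6
35 = 5·6 + 5
6 = 1·5 + 1
5 = 5·1 + 0
Back-substitute:
1 = 6 − 5
1 = −35 + 6·6
1 = 6·111 − 19·35
1 = −19·1256 + 215·111
1 = 215·2623 − 449·1256
1 = −449·6502 + 1113·2623
1 = 1113·22129 − 3788·6502
1 = −3788·50760 + 8689·22129
So 22129·8689 ≡ 1 (mod 50760), hence d = 8689.

8689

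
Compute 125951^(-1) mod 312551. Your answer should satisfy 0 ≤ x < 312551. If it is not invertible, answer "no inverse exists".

gcd(312551, 125951) by repeated division:
312551 = 2*125951 + 60649
125951 = 2*60649 + 4653
60649 = 13*4653 + 160
4653 = 29*160 + 13
160 = 12*13 + 4
13 = 3*4 + 1
4 = 4*1 + 0
Since gcd(125951, 312551) = 1, back-substitute to write 1 as a combination:
1 = 13 − 3·4
1 = −3·160 + 37·13
1 = 37·4653 − 1076·160
1 = −1076·60649 + 14025·4653
1 = 14025·125951 − 29126·60649
1 = −29126·312551 + 72277·125951
So 125951·72277 ≡ 1 (mod 312551).

72277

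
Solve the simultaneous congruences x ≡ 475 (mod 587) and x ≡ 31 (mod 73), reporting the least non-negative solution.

42152

Write x = 475 + 587·k. Then 587·k ≡ 31 − 475 ≡ 67 (mod 73).
Need 587⁻¹ mod 73. Extended Euclid on (73, 3):
73 = 24·3 + 1
3 = 3·1 + 0
Back-substitute:
1 = 73 − 24·3
587⁻¹ ≡ 49 (mod 73), so k ≡ 49·67 ≡ 71 (mod 73).
x = 475 + 587·71 = 42152.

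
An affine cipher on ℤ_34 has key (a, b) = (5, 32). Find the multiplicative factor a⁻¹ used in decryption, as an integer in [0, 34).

Extended Euclidean algorithm:
34 = 6*5 + 4
5 = 1*4 + 1
4 = 4*1 + 0
Since gcd(5, 34) = 1, back-substitute to write 1 as a combination:
1 = 5 − 4
1 = −34 + 7·5
So 5·7 ≡ 1 (mod 34).

7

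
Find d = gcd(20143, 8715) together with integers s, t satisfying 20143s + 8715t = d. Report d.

1

Apply Euclid's algorithm to 20143 and 8715:
20143 = 2*8715 + 2713
8715 = 3*2713 + 576
2713 = 4*576 + 409
576 = 1*409 + 167
409 = 2*167 + 75
167 = 2*75 + 17
75 = 4*17 + 7
17 = 2*7 + 3
7 = 2*3 + 1
3 = 3*1 + 0
gcd(20143, 8715) = 1.
Working backward:
1 = 7 − 2·3
1 = −2·17 + 5·7
1 = 5·75 − 22·17
1 = −22·167 + 49·75
1 = 49·409 − 120·167
1 = −120·576 + 169·409
1 = 169·2713 − 796·576
1 = −796·8715 + 2557·2713
1 = 2557·20143 − 5910·8715
So 1 = (2557)·20143 + (-5910)·8715.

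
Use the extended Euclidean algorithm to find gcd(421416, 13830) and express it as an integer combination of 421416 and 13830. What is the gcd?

Euclidean algorithm:
421416 = 30·13830 + 6516
13830 = 2·6516 + 798
6516 = 8·798 + 132
798 = 6·132 + 6
132 = 22·6 + 0
gcd(421416, 13830) = 6.
Back-substituting:
6 = 798 − 6·132
6 = −6·6516 + 49·798
6 = 49·13830 − 104·6516
6 = −104·421416 + 3169·13830
So 6 = (-104)·421416 + (3169)·13830.

6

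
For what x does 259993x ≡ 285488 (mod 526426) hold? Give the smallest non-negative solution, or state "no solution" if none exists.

First find gcd(259993, 526426):
526426 = 2·259993 + 6440
259993 = 40·6440 + 2393
6440 = 2·2393 + 1654
2393 = 1·1654 + 739
1654 = 2·739 + 176
739 = 4·176 + 35
176 = 5·35 + 1
35 = 35·1 + 0
gcd = 1, so a unique solution mod 526426 exists.
Back-substitute for the Bézout coefficients:
1 = 176 − 5·35
1 = −5·739 + 21·176
1 = 21·1654 − 47·739
1 = −47·2393 + 68·1654
1 = 68·6440 − 183·2393
1 = −183·259993 + 7388·6440
1 = 7388·526426 − 14959·259993
So 259993·(-14959) ≡ 1 (mod 526426), giving 259993⁻¹ ≡ 511467.
x ≡ 259993⁻¹·285488 ≡ 511467·285488 ≡ 279146 (mod 526426).

279146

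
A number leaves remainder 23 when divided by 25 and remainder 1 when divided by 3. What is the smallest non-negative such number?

73

Write x = 23 + 25·k. Then 25·k ≡ 1 − 23 ≡ 2 (mod 3).
Need 25⁻¹ mod 3. Extended Euclid on (3, 1):
3 = 3·1 + 0
25⁻¹ ≡ 1 (mod 3), so k ≡ 1·2 ≡ 2 (mod 3).
x = 23 + 25·2 = 73.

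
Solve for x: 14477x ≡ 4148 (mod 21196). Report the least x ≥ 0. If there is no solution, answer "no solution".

1236

First find gcd(14477, 21196):
21196 = 1·14477 + 6719
14477 = 2·6719 + 1039
6719 = 6·1039 + 485
1039 = 2·485 + 69
485 = 7·69 + 2
69 = 34·2 + 1
2 = 2·1 + 0
gcd = 1, so a unique solution mod 21196 exists.
Back-substitute for the Bézout coefficients:
1 = 69 − 34·2
1 = −34·485 + 239·69
1 = 239·1039 − 512·485
1 = −512·6719 + 3311·1039
1 = 3311·14477 − 7134·6719
1 = −7134·21196 + 10445·14477
So 14477·(10445) ≡ 1 (mod 21196), giving 14477⁻¹ ≡ 10445.
x ≡ 14477⁻¹·4148 ≡ 10445·4148 ≡ 1236 (mod 21196).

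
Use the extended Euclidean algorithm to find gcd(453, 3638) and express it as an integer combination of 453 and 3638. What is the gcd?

Repeated division:
3638 = 8·453 + 14
453 = 32·14 + 5
14 = 2·5 + 4
5 = 1·4 + 1
4 = 4·1 + 0
gcd(453, 3638) = 1.
Back-substituting:
1 = 5 − 4
1 = −14 + 3·5
1 = 3·453 − 97·14
1 = −97·3638 + 779·453
So 1 = (-97)·3638 + (779)·453.

1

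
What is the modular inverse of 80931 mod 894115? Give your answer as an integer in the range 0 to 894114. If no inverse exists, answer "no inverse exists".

gcd(894115, 80931) by repeated division:
894115 = 11·80931 + 3874
80931 = 20·3874 + 3451
3874 = 1·3451 + 423
3451 = 8·423 + 67
423 = 6·67 + 21
67 = 3·21 + 4
21 = 5·4 + 1
4 = 4·1 + 0
The gcd is 1. Working backward:
1 = 21 − 5·4
1 = −5·67 + 16·21
1 = 16·423 − 101·67
1 = −101·3451 + 824·423
1 = 824·3874 − 925·3451
1 = −925·80931 + 19324·3874
1 = 19324·894115 − 213489·80931
Thus 80931·(-213489) ≡ 1 (mod 894115); reducing, -213489 mod 894115 = 680626.

680626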